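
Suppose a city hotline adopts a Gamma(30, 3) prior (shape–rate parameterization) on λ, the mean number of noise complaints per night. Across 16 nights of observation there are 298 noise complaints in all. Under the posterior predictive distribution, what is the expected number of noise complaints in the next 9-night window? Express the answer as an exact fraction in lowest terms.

Total count 298 over total exposure 16 nights.
The Gamma prior is conjugate for the Poisson rate, so λ | data ~ Gamma(30+298, 3+16) = Gamma(328, 19).
Predictive mean over a 9-night window = T·E[λ|data] = 9·328/19 = 2952/19.

2952/19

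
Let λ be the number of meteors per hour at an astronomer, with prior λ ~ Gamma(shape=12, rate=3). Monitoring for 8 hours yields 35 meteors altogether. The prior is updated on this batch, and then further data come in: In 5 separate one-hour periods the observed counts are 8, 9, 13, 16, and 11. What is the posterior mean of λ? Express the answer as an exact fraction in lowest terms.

Total count 35 over total exposure 8 hours.
After the first batch: Gamma(12 + 35, 3 + 8) = Gamma(47, 11).
Total count: 8 + 9 + 13 + 16 + 11 = 57.
Total exposure: 5 hours.
After the second batch: Gamma(47 + 57, 11 + 5) = Gamma(104, 16).
Posterior mean = α'/β' = 104/16 = 13/2.

13/2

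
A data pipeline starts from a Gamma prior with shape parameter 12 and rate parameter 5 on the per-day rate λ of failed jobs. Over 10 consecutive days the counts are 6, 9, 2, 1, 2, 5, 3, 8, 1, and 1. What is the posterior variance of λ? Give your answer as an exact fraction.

Total count: 6 + 9 + 2 + 1 + 2 + 5 + 3 + 8 + 1 + 1 = 38.
Total exposure: 10 days.
Gamma(α, β) with Poisson data over total exposure Σt gives posterior Gamma(α+Σx, β+Σt) = Gamma(50, 15).
Posterior variance = α'/β'² = 50/225 = 2/9.

2/9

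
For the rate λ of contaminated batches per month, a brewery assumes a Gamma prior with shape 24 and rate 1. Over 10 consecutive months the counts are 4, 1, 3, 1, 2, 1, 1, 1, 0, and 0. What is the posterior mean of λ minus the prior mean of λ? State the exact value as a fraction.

Total count: 4 + 1 + 3 + 1 + 2 + 1 + 1 + 1 + 0 + 0 = 14.
Total exposure: 10 months.
Conjugate update: add total count to the shape and total exposure to the rate, giving Gamma(38, 11).
Posterior mean = 38/11 = 38/11; prior mean = 24/1 = 24. Difference = 38/11 − 24 = -226/11.

-226/11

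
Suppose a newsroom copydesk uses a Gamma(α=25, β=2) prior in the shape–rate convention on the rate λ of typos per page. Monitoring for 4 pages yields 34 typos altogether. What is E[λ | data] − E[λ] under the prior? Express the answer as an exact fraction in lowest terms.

Total count 34 over total exposure 4 pages.
Gamma(α, β) with Poisson data over total exposure Σt gives posterior Gamma(α+Σx, β+Σt) = Gamma(59, 6).
Posterior mean = 59/6 = 59/6; prior mean = 25/2 = 25/2. Difference = 59/6 − 25/2 = -8/3.

-8/3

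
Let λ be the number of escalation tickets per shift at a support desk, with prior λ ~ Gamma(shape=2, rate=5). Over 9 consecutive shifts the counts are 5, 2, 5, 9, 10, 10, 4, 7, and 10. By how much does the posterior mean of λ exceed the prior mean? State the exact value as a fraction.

146/35

Total count: 5 + 2 + 5 + 9 + 10 + 10 + 4 + 7 + 10 = 62.
Total exposure: 9 shifts.
Conjugate update: add total count to the shape and total exposure to the rate, giving Gamma(64, 14).
Posterior mean = 64/14 = 32/7; prior mean = 2/5 = 2/5. Difference = 32/7 − 2/5 = 146/35.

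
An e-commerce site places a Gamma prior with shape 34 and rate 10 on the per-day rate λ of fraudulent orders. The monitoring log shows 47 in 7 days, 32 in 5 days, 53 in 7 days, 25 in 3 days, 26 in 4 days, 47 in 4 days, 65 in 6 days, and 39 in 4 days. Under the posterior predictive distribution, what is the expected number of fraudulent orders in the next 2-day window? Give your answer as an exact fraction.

Total count: 47 + 32 + 53 + 25 + 26 + 47 + 65 + 39 = 334.
Total exposure: 7 + 5 + 7 + 3 + 4 + 4 + 6 + 4 = 40 days.
Posterior: α' = 34 + 334 = 368, β' = 10 + 40 = 50.
Predictive mean over a 2-day window = T·E[λ|data] = 2·368/50 = 368/25.

368/25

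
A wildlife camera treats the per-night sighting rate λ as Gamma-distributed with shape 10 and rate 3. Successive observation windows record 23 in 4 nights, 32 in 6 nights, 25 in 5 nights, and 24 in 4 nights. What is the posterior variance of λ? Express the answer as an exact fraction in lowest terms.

Total count: 23 + 32 + 25 + 24 = 104.
Total exposure: 4 + 6 + 5 + 4 = 19 nights.
The Gamma prior is conjugate for the Poisson rate, so λ | data ~ Gamma(10+104, 3+19) = Gamma(114, 22).
Posterior variance = α'/β'² = 114/484 = 57/242.

57/242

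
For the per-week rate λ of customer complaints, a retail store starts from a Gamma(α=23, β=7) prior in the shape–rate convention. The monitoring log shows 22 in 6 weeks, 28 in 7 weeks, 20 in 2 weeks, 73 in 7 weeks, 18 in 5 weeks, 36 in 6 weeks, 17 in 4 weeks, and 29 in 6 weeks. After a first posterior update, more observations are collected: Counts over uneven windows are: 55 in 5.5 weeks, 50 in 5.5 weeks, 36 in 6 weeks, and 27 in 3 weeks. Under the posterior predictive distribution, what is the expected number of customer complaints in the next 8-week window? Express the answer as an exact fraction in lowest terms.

Total count: 22 + 28 + 20 + 73 + 18 + 36 + 17 + 29 = 243.
Total exposure: 6 + 7 + 2 + 7 + 5 + 6 + 4 + 6 = 43 weeks.
After the first batch: Gamma(23 + 243, 7 + 43) = Gamma(266, 50).
Total count: 55 + 50 + 36 + 27 = 168.
Total exposure: 5.5 + 5.5 + 6 + 3 = 20 weeks.
After the second batch: Gamma(266 + 168, 50 + 20) = Gamma(434, 70).
Predictive mean over an 8-week window = T·E[λ|data] = 8·434/70 = 248/5.

248/5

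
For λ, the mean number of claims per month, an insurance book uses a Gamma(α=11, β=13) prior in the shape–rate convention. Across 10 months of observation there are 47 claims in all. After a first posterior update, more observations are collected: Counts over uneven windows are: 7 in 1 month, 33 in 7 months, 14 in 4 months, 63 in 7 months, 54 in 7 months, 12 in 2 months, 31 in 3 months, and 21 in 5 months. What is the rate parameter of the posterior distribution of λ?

59

Total count 47 over total exposure 10 months.
After the first batch: Gamma(11 + 47, 13 + 10) = Gamma(58, 23).
Total count: 7 + 33 + 14 + 63 + 54 + 12 + 31 + 21 = 235.
Total exposure: 1 + 7 + 4 + 7 + 7 + 2 + 3 + 5 = 36 months.
After the second batch: Gamma(58 + 235, 23 + 36) = Gamma(293, 59).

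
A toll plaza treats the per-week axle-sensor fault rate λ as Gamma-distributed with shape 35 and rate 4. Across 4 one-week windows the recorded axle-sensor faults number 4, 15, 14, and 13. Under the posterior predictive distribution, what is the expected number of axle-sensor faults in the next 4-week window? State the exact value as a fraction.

81/2

Total count: 4 + 15 + 14 + 13 = 46.
Total exposure: 4 weeks.
By Gamma–Poisson conjugacy, the posterior is Gamma(α + Σx, β + Σt) = Gamma(35 + 46, 4 + 4) = Gamma(81, 8).
Predictive mean over a 4-week window = T·E[λ|data] = 4·81/8 = 81/2.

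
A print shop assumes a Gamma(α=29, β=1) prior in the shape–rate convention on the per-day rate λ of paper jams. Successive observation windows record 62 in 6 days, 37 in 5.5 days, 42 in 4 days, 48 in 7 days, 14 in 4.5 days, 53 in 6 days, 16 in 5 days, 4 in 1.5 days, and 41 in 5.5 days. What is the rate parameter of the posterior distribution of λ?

46

Total count: 62 + 37 + 42 + 48 + 14 + 53 + 16 + 4 + 41 = 317.
Total exposure: 6 + 5.5 + 4 + 7 + 4.5 + 6 + 5 + 1.5 + 5.5 = 45 days.
Conjugate update: add total count to the shape and total exposure to the rate, giving Gamma(346, 46).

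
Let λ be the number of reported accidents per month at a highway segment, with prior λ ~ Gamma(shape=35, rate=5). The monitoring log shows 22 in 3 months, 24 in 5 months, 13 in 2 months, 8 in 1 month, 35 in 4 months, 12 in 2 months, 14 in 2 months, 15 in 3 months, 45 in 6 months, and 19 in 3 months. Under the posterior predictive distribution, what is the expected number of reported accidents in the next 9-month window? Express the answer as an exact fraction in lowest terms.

121/2

Total count: 22 + 24 + 13 + 8 + 35 + 12 + 14 + 15 + 45 + 19 = 207.
Total exposure: 3 + 5 + 2 + 1 + 4 + 2 + 2 + 3 + 6 + 3 = 31 months.
By Gamma–Poisson conjugacy, the posterior is Gamma(α + Σx, β + Σt) = Gamma(35 + 207, 5 + 31) = Gamma(242, 36).
Predictive mean over a 9-month window = T·E[λ|data] = 9·242/36 = 121/2.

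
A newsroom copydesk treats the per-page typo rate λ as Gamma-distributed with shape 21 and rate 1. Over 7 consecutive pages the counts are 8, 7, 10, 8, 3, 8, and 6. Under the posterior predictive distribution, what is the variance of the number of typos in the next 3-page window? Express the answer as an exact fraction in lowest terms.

2343/64

Total count: 8 + 7 + 10 + 8 + 3 + 8 + 6 = 50.
Total exposure: 7 pages.
Posterior: α' = 21 + 50 = 71, β' = 1 + 7 = 8.
The posterior predictive for a window of length T is Negative Binomial with variance T·α'·(β'+T)/β'² = 3·71·11/64 = 2343/64.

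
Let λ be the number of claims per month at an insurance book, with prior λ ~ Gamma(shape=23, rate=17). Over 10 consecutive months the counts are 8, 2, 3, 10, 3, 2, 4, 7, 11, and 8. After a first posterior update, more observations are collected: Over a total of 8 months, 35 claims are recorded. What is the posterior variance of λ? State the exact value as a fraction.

Total count: 8 + 2 + 3 + 10 + 3 + 2 + 4 + 7 + 11 + 8 = 58.
Total exposure: 10 months.
After the first batch: Gamma(23 + 58, 17 + 10) = Gamma(81, 27).
Total count 35 over total exposure 8 months.
After the second batch: Gamma(81 + 35, 27 + 8) = Gamma(116, 35).
Posterior variance = α'/β'² = 116/1225.

116/1225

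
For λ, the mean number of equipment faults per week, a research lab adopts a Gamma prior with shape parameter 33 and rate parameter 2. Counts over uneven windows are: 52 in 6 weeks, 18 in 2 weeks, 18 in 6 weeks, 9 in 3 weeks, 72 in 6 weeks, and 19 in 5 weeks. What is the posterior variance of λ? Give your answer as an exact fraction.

Total count: 52 + 18 + 18 + 9 + 72 + 19 = 188.
Total exposure: 6 + 2 + 6 + 3 + 6 + 5 = 28 weeks.
Posterior: α' = 33 + 188 = 221, β' = 2 + 28 = 30.
Posterior variance = α'/β'² = 221/900.

221/900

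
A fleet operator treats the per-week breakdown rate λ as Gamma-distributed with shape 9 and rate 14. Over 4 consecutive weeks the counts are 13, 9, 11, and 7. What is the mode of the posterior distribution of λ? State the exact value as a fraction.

8/3

Total count: 13 + 9 + 11 + 7 = 40.
Total exposure: 4 weeks.
Posterior: α' = 9 + 40 = 49, β' = 14 + 4 = 18.
Posterior mode = (α'−1)/β' = 48/18 = 8/3.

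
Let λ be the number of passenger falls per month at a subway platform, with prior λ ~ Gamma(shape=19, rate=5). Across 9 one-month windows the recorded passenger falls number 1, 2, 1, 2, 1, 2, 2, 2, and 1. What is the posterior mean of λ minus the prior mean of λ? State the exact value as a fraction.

Total count: 1 + 2 + 1 + 2 + 1 + 2 + 2 + 2 + 1 = 14.
Total exposure: 9 months.
Conjugate update: add total count to the shape and total exposure to the rate, giving Gamma(33, 14).
Posterior mean = 33/14 = 33/14; prior mean = 19/5 = 19/5. Difference = 33/14 − 19/5 = -101/70.

-101/70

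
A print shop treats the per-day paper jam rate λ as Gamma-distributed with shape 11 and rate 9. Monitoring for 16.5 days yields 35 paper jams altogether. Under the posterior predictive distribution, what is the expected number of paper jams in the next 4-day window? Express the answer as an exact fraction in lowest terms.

368/51

Total count 35 over total exposure 16.5 days.
By Gamma–Poisson conjugacy, the posterior is Gamma(α + Σx, β + Σt) = Gamma(11 + 35, 9 + 16.5) = Gamma(46, 51/2).
Predictive mean over a 4-day window = T·E[λ|data] = 4·46/(51/2) = 368/51.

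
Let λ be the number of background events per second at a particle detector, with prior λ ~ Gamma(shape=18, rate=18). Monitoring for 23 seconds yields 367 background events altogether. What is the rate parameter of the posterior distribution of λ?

Total count 367 over total exposure 23 seconds.
By Gamma–Poisson conjugacy, the posterior is Gamma(α + Σx, β + Σt) = Gamma(18 + 367, 18 + 23) = Gamma(385, 41).

41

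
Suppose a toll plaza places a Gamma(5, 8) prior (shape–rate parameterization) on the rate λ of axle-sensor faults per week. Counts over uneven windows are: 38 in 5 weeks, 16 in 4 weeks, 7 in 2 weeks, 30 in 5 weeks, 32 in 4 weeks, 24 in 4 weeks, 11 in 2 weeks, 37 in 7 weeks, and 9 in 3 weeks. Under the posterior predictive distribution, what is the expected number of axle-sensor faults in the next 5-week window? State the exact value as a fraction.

95/4

Total count: 38 + 16 + 7 + 30 + 32 + 24 + 11 + 37 + 9 = 204.
Total exposure: 5 + 4 + 2 + 5 + 4 + 4 + 2 + 7 + 3 = 36 weeks.
Gamma(α, β) with Poisson data over total exposure Σt gives posterior Gamma(α+Σx, β+Σt) = Gamma(209, 44).
Predictive mean over a 5-week window = T·E[λ|data] = 5·209/44 = 95/4.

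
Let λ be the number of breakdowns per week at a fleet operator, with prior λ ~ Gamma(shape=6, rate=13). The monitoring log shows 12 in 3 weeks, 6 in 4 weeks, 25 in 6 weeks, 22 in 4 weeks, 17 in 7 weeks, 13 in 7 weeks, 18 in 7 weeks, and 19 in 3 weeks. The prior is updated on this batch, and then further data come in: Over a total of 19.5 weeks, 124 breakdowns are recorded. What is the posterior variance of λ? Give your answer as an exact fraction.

1048/21609

Total count: 12 + 6 + 25 + 22 + 17 + 13 + 18 + 19 = 132.
Total exposure: 3 + 4 + 6 + 4 + 7 + 7 + 7 + 3 = 41 weeks.
After the first batch: Gamma(6 + 132, 13 + 41) = Gamma(138, 54).
Total count 124 over total exposure 19.5 weeks.
After the second batch: Gamma(138 + 124, 54 + 19.5) = Gamma(262, 147/2).
Posterior variance = α'/β'² = 262/(21609/4) = 1048/21609.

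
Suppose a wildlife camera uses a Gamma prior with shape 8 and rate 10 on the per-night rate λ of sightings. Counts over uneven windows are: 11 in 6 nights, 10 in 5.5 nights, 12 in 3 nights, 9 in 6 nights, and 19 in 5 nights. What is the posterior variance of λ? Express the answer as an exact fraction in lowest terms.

Total count: 11 + 10 + 12 + 9 + 19 = 61.
Total exposure: 6 + 5.5 + 3 + 6 + 5 = 25.5 nights.
The Gamma prior is conjugate for the Poisson rate, so λ | data ~ Gamma(8+61, 10+25.5) = Gamma(69, 71/2).
Posterior variance = α'/β'² = 69/(5041/4) = 276/5041.

276/5041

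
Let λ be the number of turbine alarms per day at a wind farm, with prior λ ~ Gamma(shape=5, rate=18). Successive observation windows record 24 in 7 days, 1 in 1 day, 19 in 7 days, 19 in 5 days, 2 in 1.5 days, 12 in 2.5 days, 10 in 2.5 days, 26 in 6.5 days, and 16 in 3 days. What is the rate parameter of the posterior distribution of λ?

Total count: 24 + 1 + 19 + 19 + 2 + 12 + 10 + 26 + 16 = 129.
Total exposure: 7 + 1 + 7 + 5 + 1.5 + 2.5 + 2.5 + 6.5 + 3 = 36 days.
Conjugate update: add total count to the shape and total exposure to the rate, giving Gamma(134, 54).

54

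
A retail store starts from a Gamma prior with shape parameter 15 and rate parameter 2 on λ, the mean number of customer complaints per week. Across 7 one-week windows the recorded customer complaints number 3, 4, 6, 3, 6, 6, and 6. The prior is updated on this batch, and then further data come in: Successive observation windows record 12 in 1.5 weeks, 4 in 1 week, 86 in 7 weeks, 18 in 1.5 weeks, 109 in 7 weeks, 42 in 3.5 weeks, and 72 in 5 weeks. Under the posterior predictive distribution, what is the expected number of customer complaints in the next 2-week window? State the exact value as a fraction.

1568/71

Total count: 3 + 4 + 6 + 3 + 6 + 6 + 6 = 34.
Total exposure: 7 weeks.
After the first batch: Gamma(15 + 34, 2 + 7) = Gamma(49, 9).
Total count: 12 + 4 + 86 + 18 + 109 + 42 + 72 = 343.
Total exposure: 1.5 + 1 + 7 + 1.5 + 7 + 3.5 + 5 = 26.5 weeks.
After the second batch: Gamma(49 + 343, 9 + 26.5) = Gamma(392, 71/2).
Predictive mean over a 2-week window = T·E[λ|data] = 2·392/(71/2) = 1568/71.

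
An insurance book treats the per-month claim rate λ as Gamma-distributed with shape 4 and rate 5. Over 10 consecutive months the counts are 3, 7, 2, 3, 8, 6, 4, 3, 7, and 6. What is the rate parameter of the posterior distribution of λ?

Total count: 3 + 7 + 2 + 3 + 8 + 6 + 4 + 3 + 7 + 6 = 49.
Total exposure: 10 months.
Gamma(α, β) with Poisson data over total exposure Σt gives posterior Gamma(α+Σx, β+Σt) = Gamma(53, 15).

15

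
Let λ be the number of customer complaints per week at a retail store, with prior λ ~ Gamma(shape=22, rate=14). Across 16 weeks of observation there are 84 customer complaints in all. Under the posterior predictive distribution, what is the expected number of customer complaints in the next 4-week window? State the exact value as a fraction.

212/15

Total count 84 over total exposure 16 weeks.
The Gamma prior is conjugate for the Poisson rate, so λ | data ~ Gamma(22+84, 14+16) = Gamma(106, 30).
Predictive mean over a 4-week window = T·E[λ|data] = 4·106/30 = 212/15.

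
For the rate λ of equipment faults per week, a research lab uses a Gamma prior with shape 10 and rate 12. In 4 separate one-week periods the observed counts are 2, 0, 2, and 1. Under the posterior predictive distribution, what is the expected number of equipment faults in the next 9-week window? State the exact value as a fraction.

135/16

Total count: 2 + 0 + 2 + 1 = 5.
Total exposure: 4 weeks.
The Gamma prior is conjugate for the Poisson rate, so λ | data ~ Gamma(10+5, 12+4) = Gamma(15, 16).
Predictive mean over a 9-week window = T·E[λ|data] = 9·15/16 = 135/16.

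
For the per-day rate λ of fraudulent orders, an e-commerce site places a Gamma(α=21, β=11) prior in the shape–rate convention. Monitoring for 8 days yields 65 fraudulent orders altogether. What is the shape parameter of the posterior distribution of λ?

86

Total count 65 over total exposure 8 days.
Posterior: α' = 21 + 65 = 86, β' = 11 + 8 = 19.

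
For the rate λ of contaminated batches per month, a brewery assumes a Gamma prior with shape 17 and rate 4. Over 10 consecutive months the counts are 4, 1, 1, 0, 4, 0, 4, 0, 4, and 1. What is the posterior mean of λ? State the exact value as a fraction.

18/7

Total count: 4 + 1 + 1 + 0 + 4 + 0 + 4 + 0 + 4 + 1 = 19.
Total exposure: 10 months.
Gamma(α, β) with Poisson data over total exposure Σt gives posterior Gamma(α+Σx, β+Σt) = Gamma(36, 14).
Posterior mean = α'/β' = 36/14 = 18/7.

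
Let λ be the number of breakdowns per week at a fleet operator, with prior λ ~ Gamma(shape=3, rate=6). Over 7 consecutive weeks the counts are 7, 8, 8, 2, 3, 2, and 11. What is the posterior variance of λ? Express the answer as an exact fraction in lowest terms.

Total count: 7 + 8 + 8 + 2 + 3 + 2 + 11 = 41.
Total exposure: 7 weeks.
By Gamma–Poisson conjugacy, the posterior is Gamma(α + Σx, β + Σt) = Gamma(3 + 41, 6 + 7) = Gamma(44, 13).
Posterior variance = α'/β'² = 44/169.

44/169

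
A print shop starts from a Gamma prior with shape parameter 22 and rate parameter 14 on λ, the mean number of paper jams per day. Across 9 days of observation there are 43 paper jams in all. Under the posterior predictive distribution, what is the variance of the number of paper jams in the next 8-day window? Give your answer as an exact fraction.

16120/529

Total count 43 over total exposure 9 days.
The Gamma prior is conjugate for the Poisson rate, so λ | data ~ Gamma(22+43, 14+9) = Gamma(65, 23).
The posterior predictive for a window of length T is Negative Binomial with variance T·α'·(β'+T)/β'² = 8·65·31/529 = 16120/529.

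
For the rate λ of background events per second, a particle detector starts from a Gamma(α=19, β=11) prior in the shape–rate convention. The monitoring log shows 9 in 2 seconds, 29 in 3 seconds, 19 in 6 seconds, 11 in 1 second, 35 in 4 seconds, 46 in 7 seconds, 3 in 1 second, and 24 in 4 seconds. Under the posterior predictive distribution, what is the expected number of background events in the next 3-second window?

Total count: 9 + 29 + 19 + 11 + 35 + 46 + 3 + 24 = 176.
Total exposure: 2 + 3 + 6 + 1 + 4 + 7 + 1 + 4 = 28 seconds.
The Gamma prior is conjugate for the Poisson rate, so λ | data ~ Gamma(19+176, 11+28) = Gamma(195, 39).
Predictive mean over a 3-second window = T·E[λ|data] = 3·195/39 = 15.

15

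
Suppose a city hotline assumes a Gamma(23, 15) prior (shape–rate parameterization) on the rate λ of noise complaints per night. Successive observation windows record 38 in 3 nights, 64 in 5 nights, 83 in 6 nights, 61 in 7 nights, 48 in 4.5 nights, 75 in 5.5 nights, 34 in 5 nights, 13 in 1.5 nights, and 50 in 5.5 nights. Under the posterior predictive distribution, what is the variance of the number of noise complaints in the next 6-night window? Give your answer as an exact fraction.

46944/841

Total count: 38 + 64 + 83 + 61 + 48 + 75 + 34 + 13 + 50 = 466.
Total exposure: 3 + 5 + 6 + 7 + 4.5 + 5.5 + 5 + 1.5 + 5.5 = 43 nights.
Gamma(α, β) with Poisson data over total exposure Σt gives posterior Gamma(α+Σx, β+Σt) = Gamma(489, 58).
The posterior predictive for a window of length T is Negative Binomial with variance T·α'·(β'+T)/β'² = 6·489·64/3364 = 46944/841.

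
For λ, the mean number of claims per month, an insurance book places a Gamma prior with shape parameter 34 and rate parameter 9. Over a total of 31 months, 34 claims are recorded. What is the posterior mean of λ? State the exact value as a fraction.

17/10

Total count 34 over total exposure 31 months.
Conjugate update: add total count to the shape and total exposure to the rate, giving Gamma(68, 40).
Posterior mean = α'/β' = 68/40 = 17/10.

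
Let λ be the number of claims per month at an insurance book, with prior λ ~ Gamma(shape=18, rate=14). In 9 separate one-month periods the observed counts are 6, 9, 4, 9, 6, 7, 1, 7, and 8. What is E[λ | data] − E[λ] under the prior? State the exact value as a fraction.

318/161

Total count: 6 + 9 + 4 + 9 + 6 + 7 + 1 + 7 + 8 = 57.
Total exposure: 9 months.
The Gamma prior is conjugate for the Poisson rate, so λ | data ~ Gamma(18+57, 14+9) = Gamma(75, 23).
Posterior mean = 75/23 = 75/23; prior mean = 18/14 = 9/7. Difference = 75/23 − 9/7 = 318/161.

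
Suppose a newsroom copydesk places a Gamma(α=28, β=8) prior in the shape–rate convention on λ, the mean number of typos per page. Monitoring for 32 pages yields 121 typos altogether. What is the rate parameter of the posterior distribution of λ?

Total count 121 over total exposure 32 pages.
Posterior: α' = 28 + 121 = 149, β' = 8 + 32 = 40.

40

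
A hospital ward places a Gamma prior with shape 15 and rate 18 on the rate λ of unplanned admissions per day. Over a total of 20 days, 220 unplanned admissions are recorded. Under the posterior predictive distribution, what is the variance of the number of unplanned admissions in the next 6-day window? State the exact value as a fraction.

Total count 220 over total exposure 20 days.
Posterior: α' = 15 + 220 = 235, β' = 18 + 20 = 38.
The posterior predictive for a window of length T is Negative Binomial with variance T·α'·(β'+T)/β'² = 6·235·44/1444 = 15510/361.

15510/361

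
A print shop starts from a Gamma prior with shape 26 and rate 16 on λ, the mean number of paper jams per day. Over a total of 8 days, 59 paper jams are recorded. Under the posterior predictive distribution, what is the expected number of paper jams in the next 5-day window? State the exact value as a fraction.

425/24

Total count 59 over total exposure 8 days.
Conjugate update: add total count to the shape and total exposure to the rate, giving Gamma(85, 24).
Predictive mean over a 5-day window = T·E[λ|data] = 5·85/24 = 425/24.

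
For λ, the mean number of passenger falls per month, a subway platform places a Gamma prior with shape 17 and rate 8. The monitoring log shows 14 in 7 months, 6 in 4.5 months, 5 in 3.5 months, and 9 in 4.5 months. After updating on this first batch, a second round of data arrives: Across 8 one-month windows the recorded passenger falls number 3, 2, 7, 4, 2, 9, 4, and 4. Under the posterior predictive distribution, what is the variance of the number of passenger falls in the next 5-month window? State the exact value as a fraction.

Total count: 14 + 6 + 5 + 9 = 34.
Total exposure: 7 + 4.5 + 3.5 + 4.5 = 19.5 months.
After the first batch: Gamma(17 + 34, 8 + 19.5) = Gamma(51, 55/2).
Total count: 3 + 2 + 7 + 4 + 2 + 9 + 4 + 4 = 35.
Total exposure: 8 months.
After the second batch: Gamma(51 + 35, 55/2 + 8) = Gamma(86, 71/2).
The posterior predictive for a window of length T is Negative Binomial with variance T·α'·(β'+T)/β'² = 5·86·(81/2)/(5041/4) = 69660/5041.

69660/5041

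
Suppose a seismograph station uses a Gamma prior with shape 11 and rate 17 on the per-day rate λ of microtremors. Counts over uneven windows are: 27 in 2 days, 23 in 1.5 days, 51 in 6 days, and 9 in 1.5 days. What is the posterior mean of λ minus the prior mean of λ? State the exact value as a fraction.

1749/476

Total count: 27 + 23 + 51 + 9 = 110.
Total exposure: 2 + 1.5 + 6 + 1.5 = 11 days.
By Gamma–Poisson conjugacy, the posterior is Gamma(α + Σx, β + Σt) = Gamma(11 + 110, 17 + 11) = Gamma(121, 28).
Posterior mean = 121/28 = 121/28; prior mean = 11/17 = 11/17. Difference = 121/28 − 11/17 = 1749/476.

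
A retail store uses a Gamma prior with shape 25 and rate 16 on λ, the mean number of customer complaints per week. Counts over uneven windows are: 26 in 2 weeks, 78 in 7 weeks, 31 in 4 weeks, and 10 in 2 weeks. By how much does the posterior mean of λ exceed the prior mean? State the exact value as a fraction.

Total count: 26 + 78 + 31 + 10 = 145.
Total exposure: 2 + 7 + 4 + 2 = 15 weeks.
Posterior: α' = 25 + 145 = 170, β' = 16 + 15 = 31.
Posterior mean = 170/31 = 170/31; prior mean = 25/16 = 25/16. Difference = 170/31 − 25/16 = 1945/496.

1945/496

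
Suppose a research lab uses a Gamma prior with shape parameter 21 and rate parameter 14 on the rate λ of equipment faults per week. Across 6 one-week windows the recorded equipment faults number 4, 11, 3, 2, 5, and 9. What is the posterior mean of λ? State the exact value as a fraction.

Total count: 4 + 11 + 3 + 2 + 5 + 9 = 34.
Total exposure: 6 weeks.
The Gamma prior is conjugate for the Poisson rate, so λ | data ~ Gamma(21+34, 14+6) = Gamma(55, 20).
Posterior mean = α'/β' = 55/20 = 11/4.

11/4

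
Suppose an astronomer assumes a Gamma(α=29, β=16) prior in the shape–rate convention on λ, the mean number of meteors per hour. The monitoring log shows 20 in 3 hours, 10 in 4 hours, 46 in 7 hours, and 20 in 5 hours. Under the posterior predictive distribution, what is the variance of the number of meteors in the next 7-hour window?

30

Total count: 20 + 10 + 46 + 20 = 96.
Total exposure: 3 + 4 + 7 + 5 = 19 hours.
Conjugate update: add total count to the shape and total exposure to the rate, giving Gamma(125, 35).
The posterior predictive for a window of length T is Negative Binomial with variance T·α'·(β'+T)/β'² = 7·125·42/1225 = 30.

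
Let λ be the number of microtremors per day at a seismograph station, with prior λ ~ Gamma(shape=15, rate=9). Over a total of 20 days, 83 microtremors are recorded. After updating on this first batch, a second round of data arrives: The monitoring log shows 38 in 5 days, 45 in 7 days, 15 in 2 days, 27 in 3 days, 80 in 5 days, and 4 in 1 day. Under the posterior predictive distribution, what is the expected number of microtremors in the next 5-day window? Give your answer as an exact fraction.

1535/52

Total count 83 over total exposure 20 days.
After the first batch: Gamma(15 + 83, 9 + 20) = Gamma(98, 29).
Total count: 38 + 45 + 15 + 27 + 80 + 4 = 209.
Total exposure: 5 + 7 + 2 + 3 + 5 + 1 = 23 days.
After the second batch: Gamma(98 + 209, 29 + 23) = Gamma(307, 52).
Predictive mean over a 5-day window = T·E[λ|data] = 5·307/52 = 1535/52.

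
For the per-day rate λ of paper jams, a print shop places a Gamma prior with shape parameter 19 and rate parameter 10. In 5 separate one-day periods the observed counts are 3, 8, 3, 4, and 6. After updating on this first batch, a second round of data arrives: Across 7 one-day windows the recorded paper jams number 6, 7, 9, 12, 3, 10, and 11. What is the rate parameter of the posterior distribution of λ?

22

Total count: 3 + 8 + 3 + 4 + 6 = 24.
Total exposure: 5 days.
After the first batch: Gamma(19 + 24, 10 + 5) = Gamma(43, 15).
Total count: 6 + 7 + 9 + 12 + 3 + 10 + 11 = 58.
Total exposure: 7 days.
After the second batch: Gamma(43 + 58, 15 + 7) = Gamma(101, 22).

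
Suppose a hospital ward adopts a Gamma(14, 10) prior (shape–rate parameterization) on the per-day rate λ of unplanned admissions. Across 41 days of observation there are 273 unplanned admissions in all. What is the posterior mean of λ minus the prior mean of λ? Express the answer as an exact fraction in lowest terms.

Total count 273 over total exposure 41 days.
Conjugate update: add total count to the shape and total exposure to the rate, giving Gamma(287, 51).
Posterior mean = 287/51 = 287/51; prior mean = 14/10 = 7/5. Difference = 287/51 − 7/5 = 1078/255.

1078/255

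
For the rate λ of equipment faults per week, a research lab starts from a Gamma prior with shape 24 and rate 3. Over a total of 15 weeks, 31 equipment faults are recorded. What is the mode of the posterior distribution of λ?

3

Total count 31 over total exposure 15 weeks.
Gamma(α, β) with Poisson data over total exposure Σt gives posterior Gamma(α+Σx, β+Σt) = Gamma(55, 18).
Posterior mode = (α'−1)/β' = 54/18 = 3.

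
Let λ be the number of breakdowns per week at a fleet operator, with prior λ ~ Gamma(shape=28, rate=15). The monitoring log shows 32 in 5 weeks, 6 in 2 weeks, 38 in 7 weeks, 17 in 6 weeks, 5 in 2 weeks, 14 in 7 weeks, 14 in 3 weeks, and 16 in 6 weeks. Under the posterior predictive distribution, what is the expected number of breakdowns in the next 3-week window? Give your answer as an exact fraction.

Total count: 32 + 6 + 38 + 17 + 5 + 14 + 14 + 16 = 142.
Total exposure: 5 + 2 + 7 + 6 + 2 + 7 + 3 + 6 = 38 weeks.
Gamma(α, β) with Poisson data over total exposure Σt gives posterior Gamma(α+Σx, β+Σt) = Gamma(170, 53).
Predictive mean over a 3-week window = T·E[λ|data] = 3·170/53 = 510/53.

510/53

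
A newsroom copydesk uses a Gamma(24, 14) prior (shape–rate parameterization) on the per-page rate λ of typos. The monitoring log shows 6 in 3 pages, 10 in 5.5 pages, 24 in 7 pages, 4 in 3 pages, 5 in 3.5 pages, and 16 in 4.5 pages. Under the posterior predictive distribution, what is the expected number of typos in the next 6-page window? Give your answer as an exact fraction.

Total count: 6 + 10 + 24 + 4 + 5 + 16 = 65.
Total exposure: 3 + 5.5 + 7 + 3 + 3.5 + 4.5 = 26.5 pages.
By Gamma–Poisson conjugacy, the posterior is Gamma(α + Σx, β + Σt) = Gamma(24 + 65, 14 + 26.5) = Gamma(89, 81/2).
Predictive mean over a 6-page window = T·E[λ|data] = 6·89/(81/2) = 356/27.

356/27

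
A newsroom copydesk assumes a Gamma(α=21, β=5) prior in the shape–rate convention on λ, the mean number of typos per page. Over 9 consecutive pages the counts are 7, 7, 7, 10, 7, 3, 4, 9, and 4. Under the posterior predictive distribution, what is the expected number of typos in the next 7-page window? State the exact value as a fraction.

Total count: 7 + 7 + 7 + 10 + 7 + 3 + 4 + 9 + 4 = 58.
Total exposure: 9 pages.
Posterior: α' = 21 + 58 = 79, β' = 5 + 9 = 14.
Predictive mean over a 7-page window = T·E[λ|data] = 7·79/14 = 79/2.

79/2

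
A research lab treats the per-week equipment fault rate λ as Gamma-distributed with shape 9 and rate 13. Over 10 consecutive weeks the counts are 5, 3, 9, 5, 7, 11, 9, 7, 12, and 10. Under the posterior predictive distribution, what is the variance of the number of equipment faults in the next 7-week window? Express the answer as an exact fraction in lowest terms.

Total count: 5 + 3 + 9 + 5 + 7 + 11 + 9 + 7 + 12 + 10 = 78.
Total exposure: 10 weeks.
Posterior: α' = 9 + 78 = 87, β' = 13 + 10 = 23.
The posterior predictive for a window of length T is Negative Binomial with variance T·α'·(β'+T)/β'² = 7·87·30/529 = 18270/529.

18270/529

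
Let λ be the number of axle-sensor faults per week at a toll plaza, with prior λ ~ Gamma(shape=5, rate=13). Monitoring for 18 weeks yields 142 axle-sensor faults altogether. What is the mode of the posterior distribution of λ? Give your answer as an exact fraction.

Total count 142 over total exposure 18 weeks.
Conjugate update: add total count to the shape and total exposure to the rate, giving Gamma(147, 31).
Posterior mode = (α'−1)/β' = 146/31.

146/31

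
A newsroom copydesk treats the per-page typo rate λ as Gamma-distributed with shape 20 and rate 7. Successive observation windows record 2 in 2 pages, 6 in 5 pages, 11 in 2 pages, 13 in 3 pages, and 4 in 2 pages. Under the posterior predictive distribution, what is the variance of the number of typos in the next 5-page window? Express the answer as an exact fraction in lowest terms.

1040/63

Total count: 2 + 6 + 11 + 13 + 4 = 36.
Total exposure: 2 + 5 + 2 + 3 + 2 = 14 pages.
Gamma(α, β) with Poisson data over total exposure Σt gives posterior Gamma(α+Σx, β+Σt) = Gamma(56, 21).
The posterior predictive for a window of length T is Negative Binomial with variance T·α'·(β'+T)/β'² = 5·56·26/441 = 1040/63.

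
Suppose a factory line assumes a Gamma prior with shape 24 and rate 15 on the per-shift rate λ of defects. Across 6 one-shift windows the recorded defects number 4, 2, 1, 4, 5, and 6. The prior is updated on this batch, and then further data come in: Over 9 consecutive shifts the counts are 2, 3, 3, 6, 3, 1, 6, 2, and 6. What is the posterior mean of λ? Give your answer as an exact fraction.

Total count: 4 + 2 + 1 + 4 + 5 + 6 = 22.
Total exposure: 6 shifts.
After the first batch: Gamma(24 + 22, 15 + 6) = Gamma(46, 21).
Total count: 2 + 3 + 3 + 6 + 3 + 1 + 6 + 2 + 6 = 32.
Total exposure: 9 shifts.
After the second batch: Gamma(46 + 32, 21 + 9) = Gamma(78, 30).
Posterior mean = α'/β' = 78/30 = 13/5.

13/5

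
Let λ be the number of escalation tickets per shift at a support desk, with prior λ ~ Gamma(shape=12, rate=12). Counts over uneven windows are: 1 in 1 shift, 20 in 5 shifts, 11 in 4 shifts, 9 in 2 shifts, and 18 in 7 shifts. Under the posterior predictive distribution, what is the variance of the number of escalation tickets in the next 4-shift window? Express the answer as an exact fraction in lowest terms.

Total count: 1 + 20 + 11 + 9 + 18 = 59.
Total exposure: 1 + 5 + 4 + 2 + 7 = 19 shifts.
By Gamma–Poisson conjugacy, the posterior is Gamma(α + Σx, β + Σt) = Gamma(12 + 59, 12 + 19) = Gamma(71, 31).
The posterior predictive for a window of length T is Negative Binomial with variance T·α'·(β'+T)/β'² = 4·71·35/961 = 9940/961.

9940/961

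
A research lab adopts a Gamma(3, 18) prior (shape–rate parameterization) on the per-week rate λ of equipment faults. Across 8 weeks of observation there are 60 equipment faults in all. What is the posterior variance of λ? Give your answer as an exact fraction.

Total count 60 over total exposure 8 weeks.
Conjugate update: add total count to the shape and total exposure to the rate, giving Gamma(63, 26).
Posterior variance = α'/β'² = 63/676.

63/676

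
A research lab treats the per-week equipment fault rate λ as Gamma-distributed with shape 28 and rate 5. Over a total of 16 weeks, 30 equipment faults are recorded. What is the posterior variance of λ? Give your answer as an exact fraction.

Total count 30 over total exposure 16 weeks.
The Gamma prior is conjugate for the Poisson rate, so λ | data ~ Gamma(28+30, 5+16) = Gamma(58, 21).
Posterior variance = α'/β'² = 58/441.

58/441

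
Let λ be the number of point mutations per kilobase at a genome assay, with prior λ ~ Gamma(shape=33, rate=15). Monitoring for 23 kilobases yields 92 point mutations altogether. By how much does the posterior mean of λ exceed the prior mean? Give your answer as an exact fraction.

Total count 92 over total exposure 23 kilobases.
The Gamma prior is conjugate for the Poisson rate, so λ | data ~ Gamma(33+92, 15+23) = Gamma(125, 38).
Posterior mean = 125/38 = 125/38; prior mean = 33/15 = 11/5. Difference = 125/38 − 11/5 = 207/190.

207/190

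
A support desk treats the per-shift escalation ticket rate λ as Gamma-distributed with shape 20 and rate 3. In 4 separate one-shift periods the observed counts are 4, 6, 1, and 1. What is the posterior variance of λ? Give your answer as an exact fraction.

Total count: 4 + 6 + 1 + 1 = 12.
Total exposure: 4 shifts.
Conjugate update: add total count to the shape and total exposure to the rate, giving Gamma(32, 7).
Posterior variance = α'/β'² = 32/49.

32/49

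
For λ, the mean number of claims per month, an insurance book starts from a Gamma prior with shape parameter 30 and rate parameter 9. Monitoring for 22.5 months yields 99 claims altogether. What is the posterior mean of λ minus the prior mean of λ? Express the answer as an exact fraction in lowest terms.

Total count 99 over total exposure 22.5 months.
Conjugate update: add total count to the shape and total exposure to the rate, giving Gamma(129, 63/2).
Posterior mean = 129/(63/2) = 86/21; prior mean = 30/9 = 10/3. Difference = 86/21 − 10/3 = 16/21.

16/21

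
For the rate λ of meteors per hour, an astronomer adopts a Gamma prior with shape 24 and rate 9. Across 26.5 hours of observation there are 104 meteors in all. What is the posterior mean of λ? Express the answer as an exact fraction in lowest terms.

Total count 104 over total exposure 26.5 hours.
The Gamma prior is conjugate for the Poisson rate, so λ | data ~ Gamma(24+104, 9+26.5) = Gamma(128, 71/2).
Posterior mean = α'/β' = 128/(71/2) = 256/71.

256/71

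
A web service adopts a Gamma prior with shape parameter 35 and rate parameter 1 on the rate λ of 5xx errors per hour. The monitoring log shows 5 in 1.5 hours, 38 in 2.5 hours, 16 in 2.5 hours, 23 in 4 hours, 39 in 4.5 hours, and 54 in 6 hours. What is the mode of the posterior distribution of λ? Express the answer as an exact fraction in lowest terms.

19/2

Total count: 5 + 38 + 16 + 23 + 39 + 54 = 175.
Total exposure: 1.5 + 2.5 + 2.5 + 4 + 4.5 + 6 = 21 hours.
Conjugate update: add total count to the shape and total exposure to the rate, giving Gamma(210, 22).
Posterior mode = (α'−1)/β' = 209/22 = 19/2.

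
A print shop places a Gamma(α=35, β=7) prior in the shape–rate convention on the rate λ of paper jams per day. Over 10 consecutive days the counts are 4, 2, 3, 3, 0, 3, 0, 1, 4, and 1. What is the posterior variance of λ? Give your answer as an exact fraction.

56/289

Total count: 4 + 2 + 3 + 3 + 0 + 3 + 0 + 1 + 4 + 1 = 21.
Total exposure: 10 days.
Conjugate update: add total count to the shape and total exposure to the rate, giving Gamma(56, 17).
Posterior variance = α'/β'² = 56/289.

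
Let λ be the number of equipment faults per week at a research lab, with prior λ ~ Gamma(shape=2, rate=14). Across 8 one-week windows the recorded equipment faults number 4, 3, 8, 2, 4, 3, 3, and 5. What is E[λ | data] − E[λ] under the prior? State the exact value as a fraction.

108/77

Total count: 4 + 3 + 8 + 2 + 4 + 3 + 3 + 5 = 32.
Total exposure: 8 weeks.
Gamma(α, β) with Poisson data over total exposure Σt gives posterior Gamma(α+Σx, β+Σt) = Gamma(34, 22).
Posterior mean = 34/22 = 17/11; prior mean = 2/14 = 1/7. Difference = 17/11 − 1/7 = 108/77.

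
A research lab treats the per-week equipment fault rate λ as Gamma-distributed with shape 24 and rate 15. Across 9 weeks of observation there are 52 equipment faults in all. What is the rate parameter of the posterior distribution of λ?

Total count 52 over total exposure 9 weeks.
Gamma(α, β) with Poisson data over total exposure Σt gives posterior Gamma(α+Σx, β+Σt) = Gamma(76, 24).

24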